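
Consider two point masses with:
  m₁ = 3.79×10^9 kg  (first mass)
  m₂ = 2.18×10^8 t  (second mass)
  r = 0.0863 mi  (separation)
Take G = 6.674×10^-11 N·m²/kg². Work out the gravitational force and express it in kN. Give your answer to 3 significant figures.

2860 kN

Directly: F = Gm₁m₂/r².
m₁ = 3.79×10^9 kg; m₂ = 2.18×10^8 t = 2.180×10^11 kg; r = 0.0863 mi = 138.9 m; G = 6.674×10^-11 N·m²/kg².
F = 2.859×10^6 N  (the unit combination reduces to kg·m/s² = N)
2.859×10^6 N × (1 kN / 1000 N) = 2859 kN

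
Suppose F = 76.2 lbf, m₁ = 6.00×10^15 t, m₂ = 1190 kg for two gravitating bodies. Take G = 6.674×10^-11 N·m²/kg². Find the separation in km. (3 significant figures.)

Rearranging: r = √(G·m₁m₂/F).
F = 76.2 lbf = 339.0 N; m₁ = 6.00×10^15 t = 6.000×10^18 kg; m₂ = 1190 kg; G = 6.674×10^-11 N·m²/kg².
r = 37495 m
37495 m × (1 km / 1000 m) = 37.49 km

37.5 km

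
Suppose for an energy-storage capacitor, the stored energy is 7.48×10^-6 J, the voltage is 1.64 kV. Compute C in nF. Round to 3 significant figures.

Rearranging: C = 2E/V².
E = 7.48×10^-6 J; V = 1.64 kV = 1640 V.
C = 5.562×10^-12 F
5.562×10^-12 F × (1 nF / 1.000×10^-9 F) = 0.005562 nF

0.00556 nF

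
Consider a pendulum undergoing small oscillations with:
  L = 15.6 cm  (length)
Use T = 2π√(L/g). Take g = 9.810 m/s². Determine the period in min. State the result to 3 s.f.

T is given directly by: T = 2π√(L/g).
L = 15.6 cm = 0.1560 m; g = 9.810 m/s².
T = 0.7923 s
0.7923 s × (1 min / 60.00 s) = 0.01321 min

0.0132 min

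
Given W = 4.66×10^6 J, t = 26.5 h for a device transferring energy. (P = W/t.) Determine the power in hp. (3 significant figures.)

0.0655 hp

P is given directly by: P = W/t.
W = 4.66×10^6 J; t = 26.5 h = 95400 s.
P = 48.85 W
48.85 W × (1 hp / 745.7 W) = 0.06550 hp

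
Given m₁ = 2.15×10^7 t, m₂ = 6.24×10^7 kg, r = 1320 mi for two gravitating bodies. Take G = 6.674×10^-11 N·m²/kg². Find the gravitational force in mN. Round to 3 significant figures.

0.0198 mN

From Newton's law of gravitation: F = Gm₁m₂/r².
m₁ = 2.15×10^7 t = 2.150×10^10 kg; m₂ = 6.24×10^7 kg; r = 1320 mi = 2.124×10^6 m; G = 6.674×10^-11 N·m²/kg².
F = 1.984×10^-5 N  (the unit combination reduces to kg·m/s² = N)
1.984×10^-5 N × (1 mN / 0.001000 N) = 0.01984 mN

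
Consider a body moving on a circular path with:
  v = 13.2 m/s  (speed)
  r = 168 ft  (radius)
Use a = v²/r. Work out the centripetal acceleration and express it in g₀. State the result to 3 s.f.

a is given directly by: a = v²/r.
v = 13.2 m/s; r = 168 ft = 51.21 m.
a = 3.403 m/s²
3.403 m/s² × (1 g₀ / 9.807 m/s²) = 0.3470 g₀

0.347 g₀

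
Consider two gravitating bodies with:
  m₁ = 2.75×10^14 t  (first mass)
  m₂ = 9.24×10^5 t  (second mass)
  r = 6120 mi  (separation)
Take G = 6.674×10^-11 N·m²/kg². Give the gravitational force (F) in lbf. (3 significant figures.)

39.3 lbf

Directly: F = Gm₁m₂/r².
m₁ = 2.75×10^14 t = 2.750×10^17 kg; m₂ = 9.24×10^5 t = 9.240×10^8 kg; r = 6120 mi = 9.849×10^6 m; G = 6.674×10^-11 N·m²/kg².
F = 174.8 N
174.8 N × (1 lbf / 4.448 N) = 39.30 lbf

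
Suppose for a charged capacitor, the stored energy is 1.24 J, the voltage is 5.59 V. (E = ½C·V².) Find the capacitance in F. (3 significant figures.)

0.0794 F

Rearranging: C = 2E/V².
E = 1.24 J; V = 5.59 V.
C = 0.07936 F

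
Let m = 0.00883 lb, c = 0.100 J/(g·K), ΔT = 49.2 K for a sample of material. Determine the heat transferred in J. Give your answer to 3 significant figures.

Q is given directly by: Q = mcΔT.
m = 0.00883 lb = 0.004005 kg; c = 0.100 J/(g·K) = 100.0 J/(kg·K); ΔT = 49.2 K.
Q = 19.71 J

19.7 J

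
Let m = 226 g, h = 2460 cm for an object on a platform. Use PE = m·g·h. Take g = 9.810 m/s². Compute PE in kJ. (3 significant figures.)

0.0545 kJ

PE is given directly by: PE = mgh.
m = 226 g = 0.2260 kg; h = 2460 cm = 24.60 m; g = 9.810 m/s².
PE = 54.54 J  (the unit combination reduces to kg·m²/s² = J)
54.54 J × (1 kJ / 1000 J) = 0.05454 kJ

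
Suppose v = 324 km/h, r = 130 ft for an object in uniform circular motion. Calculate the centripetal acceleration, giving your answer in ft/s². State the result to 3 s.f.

671 ft/s²

Directly: a = v²/r.
v = 324 km/h = 90.00 m/s; r = 130 ft = 39.62 m.
a = 204.4 m/s²
204.4 m/s² × (1 ft/s² / 0.3048 m/s²) = 670.7 ft/s²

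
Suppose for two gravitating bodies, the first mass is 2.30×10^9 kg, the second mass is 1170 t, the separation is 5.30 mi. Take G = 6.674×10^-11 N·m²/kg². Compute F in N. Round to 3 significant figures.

Directly: F = Gm₁m₂/r².
m₁ = 2.30×10^9 kg; m₂ = 1170 t = 1.170×10^6 kg; r = 5.30 mi = 8530 m; G = 6.674×10^-11 N·m²/kg².
F = 0.002469 N

0.00247 N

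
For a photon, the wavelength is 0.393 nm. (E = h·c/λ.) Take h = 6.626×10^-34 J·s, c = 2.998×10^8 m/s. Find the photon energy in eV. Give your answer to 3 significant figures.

3150 eV

E is given directly by: E = hc/λ.
λ = 0.393 nm = 3.930×10^-10 m; h = 6.626×10^-34 J·s; c = 2.998×10^8 m/s.
E = 5.055×10^-16 J
5.055×10^-16 J × (1 eV / 1.602×10^-19 J) = 3155 eV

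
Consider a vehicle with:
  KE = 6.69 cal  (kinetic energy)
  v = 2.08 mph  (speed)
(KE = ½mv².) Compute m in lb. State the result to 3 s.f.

143 lb

Rearranging KE = ½mv² for m: m = 2·KE/v².
KE = 6.69 cal = 27.99 J; v = 2.08 mph = 0.9298 m/s.
m = 64.75 kg
64.75 kg × (1 lb / 0.4536 kg) = 142.7 lb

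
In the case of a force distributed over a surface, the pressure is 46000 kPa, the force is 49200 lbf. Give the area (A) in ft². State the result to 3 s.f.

0.0512 ft²

Rearranging P = F/A for A: A = F/P.
P = 46000 kPa = 4.600×10^7 Pa; F = 49200 lbf = 2.189×10^5 N.
A = 0.004758 m²
0.004758 m² × (1 ft² / 0.09290 m²) = 0.05121 ft²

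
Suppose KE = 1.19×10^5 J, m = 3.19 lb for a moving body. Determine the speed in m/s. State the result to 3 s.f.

406 m/s

Rearranging KE = ½mv² for v: v = √(2·KE/m).
KE = 1.19×10^5 J; m = 3.19 lb = 1.447 kg.
v = 405.6 m/s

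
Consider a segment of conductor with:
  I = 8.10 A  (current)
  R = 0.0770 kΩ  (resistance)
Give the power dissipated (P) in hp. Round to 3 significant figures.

6.77 hp

Directly: P = I²R.
I = 8.10 A; R = 0.0770 kΩ = 77.00 Ω.
P = 5052 W
5052 W × (1 hp / 745.7 W) = 6.775 hp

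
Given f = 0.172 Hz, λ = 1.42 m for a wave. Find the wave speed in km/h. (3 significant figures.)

v is given directly by: v = fλ.
f = 0.172 Hz; λ = 1.42 m.
v = 0.2442 m/s
0.2442 m/s × (1 km/h / 0.2778 m/s) = 0.8793 km/h

0.879 km/h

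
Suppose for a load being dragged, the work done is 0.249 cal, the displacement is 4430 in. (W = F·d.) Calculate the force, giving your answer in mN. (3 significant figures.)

9.26 mN

Rearranging: F = W/d.
W = 0.249 cal = 1.042 J; d = 4430 in = 112.5 m.
F = 0.009259 N
0.009259 N × (1 mN / 0.001000 N) = 9.259 mN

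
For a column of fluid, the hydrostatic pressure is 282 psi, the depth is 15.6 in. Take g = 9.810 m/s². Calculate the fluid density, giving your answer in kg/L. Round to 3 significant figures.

500 kg/L

Rearranging: ρ = P/(g·h).
P = 282 psi = 1.944×10^6 Pa; h = 15.6 in = 0.3962 m; g = 9.810 m/s².
ρ = 5.002×10^5 kg/m³
5.002×10^5 kg/m³ × (1 kg/L / 1000 kg/m³) = 500.2 kg/L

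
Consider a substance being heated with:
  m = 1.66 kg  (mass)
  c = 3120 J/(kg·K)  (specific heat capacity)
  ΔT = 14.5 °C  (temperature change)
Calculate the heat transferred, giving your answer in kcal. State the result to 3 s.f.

17.9 kcal

Q is given directly by: Q = mcΔT.
m = 1.66 kg; c = 3120 J/(kg·K); ΔT = 14.5 °C = 14.50 K.
Q = 75098 J
75098 J × (1 kcal / 4184 J) = 17.95 kcal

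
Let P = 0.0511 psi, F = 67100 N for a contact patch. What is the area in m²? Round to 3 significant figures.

190 m²

Rearranging P = F/A for A: A = F/P.
P = 0.0511 psi = 352.3 Pa; F = 67100 N.
A = 190.5 m²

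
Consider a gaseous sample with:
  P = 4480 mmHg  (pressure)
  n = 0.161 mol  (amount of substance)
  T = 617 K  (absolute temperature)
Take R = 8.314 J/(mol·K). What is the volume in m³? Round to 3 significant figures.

Solving PV = nRT for V: V = nRT/P.
P = 4480 mmHg = 5.973×10^5 Pa; n = 0.161 mol; T = 617 K; R = 8.314 J/(mol·K).
V = 0.001383 m³

0.00138 m³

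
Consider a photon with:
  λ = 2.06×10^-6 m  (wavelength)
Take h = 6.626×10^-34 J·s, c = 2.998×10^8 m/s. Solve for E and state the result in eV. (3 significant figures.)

0.602 eV

E is given directly by: E = hc/λ.
λ = 2.06×10^-6 m; h = 6.626×10^-34 J·s; c = 2.998×10^8 m/s.
E = 9.643×10^-20 J
9.643×10^-20 J × (1 eV / 1.602×10^-19 J) = 0.6019 eV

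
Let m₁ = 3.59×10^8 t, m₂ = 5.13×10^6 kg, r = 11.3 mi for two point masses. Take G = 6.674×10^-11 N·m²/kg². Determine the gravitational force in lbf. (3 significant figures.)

0.0836 lbf

From Newton's law of gravitation: F = Gm₁m₂/r².
m₁ = 3.59×10^8 t = 3.590×10^11 kg; m₂ = 5.13×10^6 kg; r = 11.3 mi = 18186 m; G = 6.674×10^-11 N·m²/kg².
F = 0.3717 N  (the unit combination reduces to kg·m/s² = N)
0.3717 N × (1 lbf / 4.448 N) = 0.08355 lbf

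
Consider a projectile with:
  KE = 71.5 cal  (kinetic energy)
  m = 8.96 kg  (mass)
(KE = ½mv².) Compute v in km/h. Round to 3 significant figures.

Rearranging KE = ½mv² for v: v = √(2·KE/m).
KE = 71.5 cal = 299.2 J; m = 8.96 kg.
v = 8.172 m/s
8.172 m/s × (1 km/h / 0.2778 m/s) = 29.42 km/h

29.4 km/h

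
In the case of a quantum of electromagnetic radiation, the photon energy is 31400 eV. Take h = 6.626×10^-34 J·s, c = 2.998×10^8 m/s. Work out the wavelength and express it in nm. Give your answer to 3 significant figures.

Rearranging E = h·c/λ for λ: λ = hc/E.
E = 31400 eV = 5.031×10^-15 J; h = 6.626×10^-34 J·s; c = 2.998×10^8 m/s.
λ = 3.949×10^-11 m
3.949×10^-11 m × (1 nm / 1.000×10^-9 m) = 0.03949 nm

0.0395 nm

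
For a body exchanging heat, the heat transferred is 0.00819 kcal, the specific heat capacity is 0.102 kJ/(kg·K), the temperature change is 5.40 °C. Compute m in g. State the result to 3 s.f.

62.2 g

Rearranging Q = m·c·ΔT for m: m = Q/(c·ΔT).
Q = 0.00819 kcal = 34.27 J; c = 0.102 kJ/(kg·K) = 102.0 J/(kg·K); ΔT = 5.40 °C = 5.400 K.
m = 0.06221 kg
0.06221 kg × (1 g / 0.001000 kg) = 62.21 g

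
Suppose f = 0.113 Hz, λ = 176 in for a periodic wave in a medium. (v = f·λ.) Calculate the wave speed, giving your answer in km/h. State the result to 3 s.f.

1.82 km/h

v is given directly by: v = fλ.
f = 0.113 Hz; λ = 176 in = 4.470 m.
v = 0.5052 m/s
0.5052 m/s × (1 km/h / 0.2778 m/s) = 1.819 km/h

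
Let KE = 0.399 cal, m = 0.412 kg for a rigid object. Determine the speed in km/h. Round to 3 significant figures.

Rearranging: v = √(2·KE/m).
KE = 0.399 cal = 1.669 J; m = 0.412 kg.
v = 2.847 m/s
2.847 m/s × (1 km/h / 0.2778 m/s) = 10.25 km/h

10.2 km/h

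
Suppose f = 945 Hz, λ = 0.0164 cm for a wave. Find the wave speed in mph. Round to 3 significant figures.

v is given directly by: v = fλ.
f = 945 Hz; λ = 0.0164 cm = 1.640×10^-4 m.
v = 0.1550 m/s
0.1550 m/s × (1 mph / 0.4470 m/s) = 0.3467 mph

0.347 mph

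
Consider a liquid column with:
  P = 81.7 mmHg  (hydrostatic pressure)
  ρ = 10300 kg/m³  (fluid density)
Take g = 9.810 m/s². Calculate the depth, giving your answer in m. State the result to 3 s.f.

Solving P = ρ·g·h for h: h = P/(ρ·g).
P = 81.7 mmHg = 10892 Pa; ρ = 10300 kg/m³; g = 9.810 m/s².
h = 0.1078 m

0.108 m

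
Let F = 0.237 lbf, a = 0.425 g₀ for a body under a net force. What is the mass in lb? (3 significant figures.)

From Newton's second law: m = F/a.
F = 0.237 lbf = 1.054 N; a = 0.425 g₀ = 4.168 m/s².
m = 0.2529 kg
0.2529 kg × (1 lb / 0.4536 kg) = 0.5576 lb

0.558 lb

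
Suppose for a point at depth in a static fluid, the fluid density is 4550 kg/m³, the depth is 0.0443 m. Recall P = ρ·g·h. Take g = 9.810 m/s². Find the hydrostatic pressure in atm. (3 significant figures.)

0.0195 atm

Directly: P = ρgh.
ρ = 4550 kg/m³; h = 0.0443 m; g = 9.810 m/s².
P = 1977 Pa  (the unit combination reduces to kg/(m·s²) = Pa)
1977 Pa × (1 atm / 1.013×10^5 Pa) = 0.01951 atm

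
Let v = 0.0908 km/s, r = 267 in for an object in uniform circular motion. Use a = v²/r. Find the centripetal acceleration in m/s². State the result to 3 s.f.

Directly: a = v²/r.
v = 0.0908 km/s = 90.80 m/s; r = 267 in = 6.782 m.
a = 1216 m/s²

1220 m/s²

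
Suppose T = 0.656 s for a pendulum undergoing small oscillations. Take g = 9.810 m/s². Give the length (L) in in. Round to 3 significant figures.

4.21 in

Rearranging: L = g·(T/2π)².
T = 0.656 s; g = 9.810 m/s².
L = 0.1069 m
0.1069 m × (1 in / 0.02540 m) = 4.210 in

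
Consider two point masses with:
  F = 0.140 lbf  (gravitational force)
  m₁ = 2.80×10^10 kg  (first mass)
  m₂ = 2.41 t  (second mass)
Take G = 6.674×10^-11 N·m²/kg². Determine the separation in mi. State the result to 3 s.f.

0.0528 mi

Rearranging: r = √(G·m₁m₂/F).
F = 0.140 lbf = 0.6228 N; m₁ = 2.80×10^10 kg; m₂ = 2.41 t = 2410 kg; G = 6.674×10^-11 N·m²/kg².
r = 85.04 m
85.04 m × (1 mi / 1609 m) = 0.05284 mi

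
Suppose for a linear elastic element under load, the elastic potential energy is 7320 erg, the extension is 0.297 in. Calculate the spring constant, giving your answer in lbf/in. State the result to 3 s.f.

0.147 lbf/in

Rearranging U = ½k·x² for k: k = 2U/x².
U = 7320 erg = 7.320×10^-4 J; x = 0.297 in = 0.007544 m.
k = 25.73 N/m
25.73 N/m × (1 lbf/in / 175.1 N/m) = 0.1469 lbf/in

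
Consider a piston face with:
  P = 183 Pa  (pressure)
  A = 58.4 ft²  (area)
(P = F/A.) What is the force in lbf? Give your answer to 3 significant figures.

223 lbf

Solving P = F/A for F: F = P·A.
P = 183 Pa; A = 58.4 ft² = 5.426 m².
F = 992.9 N
992.9 N × (1 lbf / 4.448 N) = 223.2 lbf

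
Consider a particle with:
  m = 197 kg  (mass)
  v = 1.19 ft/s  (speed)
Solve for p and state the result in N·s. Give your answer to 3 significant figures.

71.5 N·s

Directly: p = mv.
m = 197 kg; v = 1.19 ft/s = 0.3627 m/s.
p = 71.45 kg·m/s
Since 1 N·s = 1 kg·m/s, 71.45 N·s.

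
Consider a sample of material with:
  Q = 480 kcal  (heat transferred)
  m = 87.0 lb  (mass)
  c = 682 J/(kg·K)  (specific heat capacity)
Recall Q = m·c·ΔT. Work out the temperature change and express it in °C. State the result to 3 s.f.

74.6 °C

Solving Q = m·c·ΔT for ΔT: ΔT = Q/(m·c).
Q = 480 kcal = 2.008×10^6 J; m = 87.0 lb = 39.46 kg; c = 682 J/(kg·K).
ΔT = 74.62 K
Since 1 °C = 1 K, 74.62 °C.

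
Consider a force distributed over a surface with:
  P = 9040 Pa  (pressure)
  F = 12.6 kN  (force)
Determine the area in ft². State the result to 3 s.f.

15.0 ft²

Rearranging P = F/A for A: A = F/P.
P = 9040 Pa; F = 12.6 kN = 12600 N.
A = 1.394 m²
1.394 m² × (1 ft² / 0.09290 m²) = 15.00 ft²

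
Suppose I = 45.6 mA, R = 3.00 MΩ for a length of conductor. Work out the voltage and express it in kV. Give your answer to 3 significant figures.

From Ohm's law: V = IR.
I = 45.6 mA = 0.04560 A; R = 3.00 MΩ = 3.000×10^6 Ω.
V = 1.368×10^5 V  (the unit combination reduces to kg·m²/(A·s³) = V)
1.368×10^5 V × (1 kV / 1000 V) = 136.8 kV

137 kV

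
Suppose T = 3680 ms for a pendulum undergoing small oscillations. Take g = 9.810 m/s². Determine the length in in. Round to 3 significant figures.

132 in

Rearranging T = 2π√(L/g) for L: L = g·(T/2π)².
T = 3680 ms = 3.680 s; g = 9.810 m/s².
L = 3.365 m
3.365 m × (1 in / 0.02540 m) = 132.5 in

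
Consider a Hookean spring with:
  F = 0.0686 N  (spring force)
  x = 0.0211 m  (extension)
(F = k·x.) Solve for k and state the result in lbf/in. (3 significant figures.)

From Hooke's law: k = F/x.
F = 0.0686 N; x = 0.0211 m.
k = 3.251 N/m
3.251 N/m × (1 lbf/in / 175.1 N/m) = 0.01856 lbf/in

0.0186 lbf/in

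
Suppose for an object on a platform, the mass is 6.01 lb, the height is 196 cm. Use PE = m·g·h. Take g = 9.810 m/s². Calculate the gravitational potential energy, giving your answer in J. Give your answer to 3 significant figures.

52.4 J

PE is given directly by: PE = mgh.
m = 6.01 lb = 2.726 kg; h = 196 cm = 1.960 m; g = 9.810 m/s².
PE = 52.42 J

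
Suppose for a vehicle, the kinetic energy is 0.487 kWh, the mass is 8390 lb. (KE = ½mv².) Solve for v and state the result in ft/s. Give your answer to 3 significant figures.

Rearranging KE = ½mv² for v: v = √(2·KE/m).
KE = 0.487 kWh = 1.753×10^6 J; m = 8390 lb = 3806 kg.
v = 30.35 m/s
30.35 m/s × (1 ft/s / 0.3048 m/s) = 99.59 ft/s

99.6 ft/s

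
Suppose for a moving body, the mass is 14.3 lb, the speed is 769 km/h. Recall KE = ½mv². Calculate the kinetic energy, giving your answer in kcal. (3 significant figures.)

35.4 kcal

KE is given directly by: KE = ½mv².
m = 14.3 lb = 6.486 kg; v = 769 km/h = 213.6 m/s.
KE = 1.480×10^5 J  (the unit combination reduces to kg·m²/s² = J)
1.480×10^5 J × (1 kcal / 4184 J) = 35.37 kcal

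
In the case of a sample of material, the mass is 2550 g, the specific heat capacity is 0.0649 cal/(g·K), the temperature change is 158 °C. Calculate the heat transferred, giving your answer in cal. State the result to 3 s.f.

26100 cal

Q is given directly by: Q = mcΔT.
m = 2550 g = 2.550 kg; c = 0.0649 cal/(g·K) = 271.5 J/(kg·K); ΔT = 158 °C = 158.0 K.
Q = 1.094×10^5 J
1.094×10^5 J × (1 cal / 4.184 J) = 26148 cal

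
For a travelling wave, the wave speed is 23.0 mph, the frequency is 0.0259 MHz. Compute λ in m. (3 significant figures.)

3.97×10^-4 m

Rearranging v = f·λ for λ: λ = v/f.
v = 23.0 mph = 10.28 m/s; f = 0.0259 MHz = 25900 Hz.
λ = 3.970×10^-4 m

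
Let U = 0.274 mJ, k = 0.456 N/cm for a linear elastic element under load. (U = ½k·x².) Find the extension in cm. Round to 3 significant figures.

0.347 cm

Rearranging U = ½k·x² for x: x = √(2U/k).
U = 0.274 mJ = 2.740×10^-4 J; k = 0.456 N/cm = 45.60 N/m.
x = 0.003467 m
0.003467 m × (1 cm / 0.01000 m) = 0.3467 cm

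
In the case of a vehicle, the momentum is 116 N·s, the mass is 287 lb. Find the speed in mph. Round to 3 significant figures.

Rearranging: v = p/m.
p = 116 N·s = 116.0 kg·m/s; m = 287 lb = 130.2 kg.
v = 0.8911 m/s
0.8911 m/s × (1 mph / 0.4470 m/s) = 1.993 mph

1.99 mph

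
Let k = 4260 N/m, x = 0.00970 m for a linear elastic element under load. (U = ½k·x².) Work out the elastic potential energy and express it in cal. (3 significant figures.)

Directly: U = ½kx².
k = 4260 N/m; x = 0.00970 m.
U = 0.2004 J  (the unit combination reduces to kg·m²/s² = J)
0.2004 J × (1 cal / 4.184 J) = 0.04790 cal

0.0479 cal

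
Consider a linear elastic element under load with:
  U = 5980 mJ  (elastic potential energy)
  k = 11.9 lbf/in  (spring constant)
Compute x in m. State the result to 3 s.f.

Solving U = ½k·x² for x: x = √(2U/k).
U = 5980 mJ = 5.980 J; k = 11.9 lbf/in = 2084 N/m.
x = 0.07576 m

0.0758 m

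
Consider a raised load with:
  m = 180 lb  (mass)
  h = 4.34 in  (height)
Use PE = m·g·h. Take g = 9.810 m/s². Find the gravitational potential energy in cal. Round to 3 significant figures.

Directly: PE = mgh.
m = 180 lb = 81.65 kg; h = 4.34 in = 0.1102 m; g = 9.810 m/s².
PE = 88.29 J
88.29 J × (1 cal / 4.184 J) = 21.10 cal

21.1 cal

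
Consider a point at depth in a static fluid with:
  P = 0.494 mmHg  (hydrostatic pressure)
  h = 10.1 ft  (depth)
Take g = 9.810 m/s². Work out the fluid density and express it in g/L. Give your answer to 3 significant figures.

Solving P = ρ·g·h for ρ: ρ = P/(g·h).
P = 0.494 mmHg = 65.86 Pa; h = 10.1 ft = 3.078 m; g = 9.810 m/s².
ρ = 2.181 kg/m³
Since 1 g/L = 1 kg/m³, 2.181 g/L.

2.18 g/L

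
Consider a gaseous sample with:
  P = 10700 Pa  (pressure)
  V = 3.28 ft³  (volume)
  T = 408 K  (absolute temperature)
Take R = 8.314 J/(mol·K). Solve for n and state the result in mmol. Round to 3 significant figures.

From the ideal-gas law: n = PV/(RT).
P = 10700 Pa; V = 3.28 ft³ = 0.09288 m³; T = 408 K; R = 8.314 J/(mol·K).
n = 0.2930 mol
0.2930 mol × (1 mmol / 0.001000 mol) = 293.0 mmol

293 mmol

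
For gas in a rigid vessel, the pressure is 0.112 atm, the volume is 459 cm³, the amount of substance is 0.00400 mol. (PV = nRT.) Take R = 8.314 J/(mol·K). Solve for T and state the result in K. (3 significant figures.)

157 K

From the ideal-gas law: T = PV/(nR).
P = 0.112 atm = 11348 Pa; V = 459 cm³ = 4.590×10^-4 m³; n = 0.00400 mol; R = 8.314 J/(mol·K).
T = 156.6 K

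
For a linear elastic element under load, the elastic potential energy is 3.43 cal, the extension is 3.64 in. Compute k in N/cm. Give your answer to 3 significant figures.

Rearranging: k = 2U/x².
U = 3.43 cal = 14.35 J; x = 3.64 in = 0.09246 m.
k = 3358 N/m
3358 N/m × (1 N/cm / 100.0 N/m) = 33.58 N/cm

33.6 N/cm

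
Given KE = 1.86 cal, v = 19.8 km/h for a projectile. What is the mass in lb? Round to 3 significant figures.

1.13 lb

Rearranging: m = 2·KE/v².
KE = 1.86 cal = 7.782 J; v = 19.8 km/h = 5.500 m/s.
m = 0.5145 kg
0.5145 kg × (1 lb / 0.4536 kg) = 1.134 lb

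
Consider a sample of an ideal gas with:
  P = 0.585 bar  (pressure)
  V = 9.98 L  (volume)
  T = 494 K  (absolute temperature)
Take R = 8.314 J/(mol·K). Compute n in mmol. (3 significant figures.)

142 mmol

From the ideal-gas law: n = PV/(RT).
P = 0.585 bar = 58500 Pa; V = 9.98 L = 0.009980 m³; T = 494 K; R = 8.314 J/(mol·K).
n = 0.1422 mol
0.1422 mol × (1 mmol / 0.001000 mol) = 142.2 mmol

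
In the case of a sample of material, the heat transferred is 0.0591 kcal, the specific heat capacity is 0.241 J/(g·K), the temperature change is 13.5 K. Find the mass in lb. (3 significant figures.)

0.168 lb

Rearranging: m = Q/(c·ΔT).
Q = 0.0591 kcal = 247.3 J; c = 0.241 J/(g·K) = 241.0 J/(kg·K); ΔT = 13.5 K.
m = 0.07600 kg
0.07600 kg × (1 lb / 0.4536 kg) = 0.1676 lb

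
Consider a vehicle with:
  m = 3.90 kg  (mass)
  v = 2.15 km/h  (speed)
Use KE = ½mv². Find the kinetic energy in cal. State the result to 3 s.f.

KE is given directly by: KE = ½mv².
m = 3.90 kg; v = 2.15 km/h = 0.5972 m/s.
KE = 0.6955 J
0.6955 J × (1 cal / 4.184 J) = 0.1662 cal

0.166 cal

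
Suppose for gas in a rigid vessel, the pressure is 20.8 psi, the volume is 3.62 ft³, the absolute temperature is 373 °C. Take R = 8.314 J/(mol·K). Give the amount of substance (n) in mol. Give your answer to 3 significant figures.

2.74 mol

From the ideal-gas law: n = PV/(RT).
P = 20.8 psi = 1.434×10^5 Pa; V = 3.62 ft³ = 0.1025 m³; T = 373 °C = 646.1 K; R = 8.314 J/(mol·K).
n = 2.736 mol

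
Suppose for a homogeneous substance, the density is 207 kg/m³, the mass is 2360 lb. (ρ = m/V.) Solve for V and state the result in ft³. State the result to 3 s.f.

183 ft³

Rearranging: V = m/ρ.
ρ = 207 kg/m³; m = 2360 lb = 1070 kg.
V = 5.171 m³
5.171 m³ × (1 ft³ / 0.02832 m³) = 182.6 ft³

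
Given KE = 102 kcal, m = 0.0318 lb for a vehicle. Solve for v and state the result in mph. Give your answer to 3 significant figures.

17200 mph

Solving KE = ½mv² for v: v = √(2·KE/m).
KE = 102 kcal = 4.268×10^5 J; m = 0.0318 lb = 0.01442 kg.
v = 7692 m/s
7692 m/s × (1 mph / 0.4470 m/s) = 17208 mph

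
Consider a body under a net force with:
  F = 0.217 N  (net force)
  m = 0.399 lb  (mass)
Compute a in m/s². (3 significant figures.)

1.20 m/s²

Solving F = m·a for a: a = F/m.
F = 0.217 N; m = 0.399 lb = 0.1810 kg.
a = 1.199 m/s²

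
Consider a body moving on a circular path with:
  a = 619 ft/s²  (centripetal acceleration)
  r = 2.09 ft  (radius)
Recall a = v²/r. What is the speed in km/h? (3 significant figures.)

39.5 km/h

Solving a = v²/r for v: v = √(a·r).
a = 619 ft/s² = 188.7 m/s²; r = 2.09 ft = 0.6370 m.
v = 10.96 m/s
10.96 m/s × (1 km/h / 0.2778 m/s) = 39.47 km/h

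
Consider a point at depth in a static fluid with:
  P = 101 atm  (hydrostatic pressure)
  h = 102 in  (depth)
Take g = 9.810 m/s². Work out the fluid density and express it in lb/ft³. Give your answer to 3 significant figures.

25100 lb/ft³

Rearranging: ρ = P/(g·h).
P = 101 atm = 1.023×10^7 Pa; h = 102 in = 2.591 m; g = 9.810 m/s².
ρ = 4.027×10^5 kg/m³
4.027×10^5 kg/m³ × (1 lb/ft³ / 16.02 kg/m³) = 25137 lb/ft³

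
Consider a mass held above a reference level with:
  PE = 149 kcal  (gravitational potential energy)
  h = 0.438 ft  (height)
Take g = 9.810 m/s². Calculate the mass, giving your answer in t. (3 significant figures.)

Rearranging: m = PE/(g·h).
PE = 149 kcal = 6.234×10^5 J; h = 0.438 ft = 0.1335 m; g = 9.810 m/s².
m = 4.760×10^5 kg
4.760×10^5 kg × (1 t / 1000 kg) = 476.0 t

476 t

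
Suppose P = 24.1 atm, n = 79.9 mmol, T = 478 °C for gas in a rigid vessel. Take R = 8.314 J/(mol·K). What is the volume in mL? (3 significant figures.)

204 mL

Rearranging PV = nRT for V: V = nRT/P.
P = 24.1 atm = 2.442×10^6 Pa; n = 79.9 mmol = 0.07990 mol; T = 478 °C = 751.1 K; R = 8.314 J/(mol·K).
V = 2.043×10^-4 m³
2.043×10^-4 m³ × (1 mL / 1.000×10^-6 m³) = 204.3 mL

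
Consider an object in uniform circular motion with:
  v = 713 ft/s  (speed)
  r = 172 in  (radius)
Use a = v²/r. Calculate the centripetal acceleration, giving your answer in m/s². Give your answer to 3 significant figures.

a is given directly by: a = v²/r.
v = 713 ft/s = 217.3 m/s; r = 172 in = 4.369 m.
a = 10811 m/s²

10800 m/s²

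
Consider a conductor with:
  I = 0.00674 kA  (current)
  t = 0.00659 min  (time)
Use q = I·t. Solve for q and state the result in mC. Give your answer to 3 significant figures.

2660 mC

q is given directly by: q = It.
I = 0.00674 kA = 6.740 A; t = 0.00659 min = 0.3954 s.
q = 2.665 C
2.665 C × (1 mC / 0.001000 C) = 2665 mC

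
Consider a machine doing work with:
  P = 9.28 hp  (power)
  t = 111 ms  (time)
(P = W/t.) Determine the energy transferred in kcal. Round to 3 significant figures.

0.184 kcal

Rearranging: W = P·t.
P = 9.28 hp = 6920 W; t = 111 ms = 0.1110 s.
W = 768.1 J
768.1 J × (1 kcal / 4184 J) = 0.1836 kcal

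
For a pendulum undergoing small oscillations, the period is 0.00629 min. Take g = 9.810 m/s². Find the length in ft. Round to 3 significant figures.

0.116 ft

Rearranging T = 2π√(L/g) for L: L = g·(T/2π)².
T = 0.00629 min = 0.3774 s; g = 9.810 m/s².
L = 0.03539 m
0.03539 m × (1 ft / 0.3048 m) = 0.1161 ft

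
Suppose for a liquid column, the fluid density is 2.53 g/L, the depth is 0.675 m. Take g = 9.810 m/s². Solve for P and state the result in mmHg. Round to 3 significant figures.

Directly: P = ρgh.
ρ = 2.53 g/L = 2.530 kg/m³; h = 0.675 m; g = 9.810 m/s².
P = 16.75 Pa
16.75 Pa × (1 mmHg / 133.3 Pa) = 0.1257 mmHg

0.126 mmHg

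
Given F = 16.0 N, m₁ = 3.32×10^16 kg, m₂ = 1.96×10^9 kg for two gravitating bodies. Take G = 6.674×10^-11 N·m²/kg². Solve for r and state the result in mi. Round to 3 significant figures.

10200 mi

Solving F = G·m₁·m₂/r² for r: r = √(G·m₁m₂/F).
F = 16.0 N; m₁ = 3.32×10^16 kg; m₂ = 1.96×10^9 kg; G = 6.674×10^-11 N·m²/kg².
r = 1.648×10^7 m
1.648×10^7 m × (1 mi / 1609 m) = 10237 mi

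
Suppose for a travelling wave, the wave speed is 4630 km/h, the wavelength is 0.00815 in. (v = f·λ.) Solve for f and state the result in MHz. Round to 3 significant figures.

Rearranging: f = v/λ.
v = 4630 km/h = 1286 m/s; λ = 0.00815 in = 2.070×10^-4 m.
f = 6.213×10^6 Hz
6.213×10^6 Hz × (1 MHz / 1.000×10^6 Hz) = 6.213 MHz

6.21 MHz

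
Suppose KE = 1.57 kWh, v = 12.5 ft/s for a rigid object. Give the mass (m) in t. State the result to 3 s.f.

779 t

Rearranging KE = ½mv² for m: m = 2·KE/v².
KE = 1.57 kWh = 5.652×10^6 J; v = 12.5 ft/s = 3.810 m/s.
m = 7.787×10^5 kg
7.787×10^5 kg × (1 t / 1000 kg) = 778.7 t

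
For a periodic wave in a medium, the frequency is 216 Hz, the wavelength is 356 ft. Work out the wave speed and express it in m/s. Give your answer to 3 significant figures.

23400 m/s

Directly: v = fλ.
f = 216 Hz; λ = 356 ft = 108.5 m.
v = 23438 m/s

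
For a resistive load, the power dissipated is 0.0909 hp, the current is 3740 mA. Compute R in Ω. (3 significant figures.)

Solving P = I²R for R: R = P/I².
P = 0.0909 hp = 67.78 W; I = 3740 mA = 3.740 A.
R = 4.846 Ω

4.85 Ω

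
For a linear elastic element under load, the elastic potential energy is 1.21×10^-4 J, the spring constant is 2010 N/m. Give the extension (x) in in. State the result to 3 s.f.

Solving U = ½k·x² for x: x = √(2U/k).
U = 1.21×10^-4 J; k = 2010 N/m.
x = 3.470×10^-4 m
3.470×10^-4 m × (1 in / 0.02540 m) = 0.01366 in

0.0137 in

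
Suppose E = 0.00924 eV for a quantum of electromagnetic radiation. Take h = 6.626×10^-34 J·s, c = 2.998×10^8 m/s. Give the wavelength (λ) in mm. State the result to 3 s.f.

Rearranging: λ = hc/E.
E = 0.00924 eV = 1.480×10^-21 J; h = 6.626×10^-34 J·s; c = 2.998×10^8 m/s.
λ = 1.342×10^-4 m
1.342×10^-4 m × (1 mm / 0.001000 m) = 0.1342 mm

0.134 mm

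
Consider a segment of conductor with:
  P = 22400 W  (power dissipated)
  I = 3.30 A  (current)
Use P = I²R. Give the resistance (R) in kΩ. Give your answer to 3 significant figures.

Solving P = I²R for R: R = P/I².
P = 22400 W; I = 3.30 A.
R = 2057 Ω
2057 Ω × (1 kΩ / 1000 Ω) = 2.057 kΩ

2.06 kΩ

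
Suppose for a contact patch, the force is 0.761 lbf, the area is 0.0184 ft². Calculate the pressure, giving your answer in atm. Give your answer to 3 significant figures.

P is given directly by: P = F/A.
F = 0.761 lbf = 3.385 N; A = 0.0184 ft² = 0.001709 m².
P = 1980 Pa  (the unit combination reduces to kg/(m·s²) = Pa)
1980 Pa × (1 atm / 1.013×10^5 Pa) = 0.01954 atm

0.0195 atm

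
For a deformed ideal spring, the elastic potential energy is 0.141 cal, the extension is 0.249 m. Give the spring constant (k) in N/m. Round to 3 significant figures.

Rearranging: k = 2U/x².
U = 0.141 cal = 0.5899 J; x = 0.249 m.
k = 19.03 N/m

19.0 N/m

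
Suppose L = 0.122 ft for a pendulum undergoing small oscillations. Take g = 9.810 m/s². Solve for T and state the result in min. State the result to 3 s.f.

T is given directly by: T = 2π√(L/g).
L = 0.122 ft = 0.03719 m; g = 9.810 m/s².
T = 0.3868 s
0.3868 s × (1 min / 60.00 s) = 0.006447 min

0.00645 min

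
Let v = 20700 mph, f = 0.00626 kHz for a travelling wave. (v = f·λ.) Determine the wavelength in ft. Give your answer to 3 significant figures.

Rearranging: λ = v/f.
v = 20700 mph = 9254 m/s; f = 0.00626 kHz = 6.260 Hz.
λ = 1478 m
1478 m × (1 ft / 0.3048 m) = 4850 ft

4850 ft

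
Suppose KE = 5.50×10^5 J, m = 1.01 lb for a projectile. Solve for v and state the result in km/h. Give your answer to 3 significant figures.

5580 km/h

Rearranging KE = ½mv² for v: v = √(2·KE/m).
KE = 5.50×10^5 J; m = 1.01 lb = 0.4581 kg.
v = 1550 m/s
1550 m/s × (1 km/h / 0.2778 m/s) = 5578 km/h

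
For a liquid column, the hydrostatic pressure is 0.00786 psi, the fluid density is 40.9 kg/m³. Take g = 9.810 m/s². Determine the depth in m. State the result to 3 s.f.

Solving P = ρ·g·h for h: h = P/(ρ·g).
P = 0.00786 psi = 54.19 Pa; ρ = 40.9 kg/m³; g = 9.810 m/s².
h = 0.1351 m

0.135 m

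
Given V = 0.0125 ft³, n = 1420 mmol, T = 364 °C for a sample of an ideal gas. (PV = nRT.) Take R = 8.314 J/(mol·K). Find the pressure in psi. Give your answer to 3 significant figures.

From the ideal-gas law: P = nRT/V.
V = 0.0125 ft³ = 3.540×10^-4 m³; n = 1420 mmol = 1.420 mol; T = 364 °C = 637.1 K; R = 8.314 J/(mol·K).
P = 2.125×10^7 Pa  (the unit combination reduces to kg/(m·s²) = Pa)
2.125×10^7 Pa × (1 psi / 6895 Pa) = 3082 psi

3080 psi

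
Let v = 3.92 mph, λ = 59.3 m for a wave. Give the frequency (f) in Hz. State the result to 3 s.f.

0.0296 Hz

Solving v = f·λ for f: f = v/λ.
v = 3.92 mph = 1.752 m/s; λ = 59.3 m.
f = 0.02955 Hz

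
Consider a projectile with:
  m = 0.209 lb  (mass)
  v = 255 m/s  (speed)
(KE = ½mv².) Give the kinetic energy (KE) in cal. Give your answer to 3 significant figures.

Directly: KE = ½mv².
m = 0.209 lb = 0.09480 kg; v = 255 m/s.
KE = 3082 J  (the unit combination reduces to kg·m²/s² = J)
3082 J × (1 cal / 4.184 J) = 736.7 cal

737 cal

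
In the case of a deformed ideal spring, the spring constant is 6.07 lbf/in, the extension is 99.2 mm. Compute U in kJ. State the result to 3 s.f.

Directly: U = ½kx².
k = 6.07 lbf/in = 1063 N/m; x = 99.2 mm = 0.09920 m.
U = 5.230 J
5.230 J × (1 kJ / 1000 J) = 0.005230 kJ

0.00523 kJ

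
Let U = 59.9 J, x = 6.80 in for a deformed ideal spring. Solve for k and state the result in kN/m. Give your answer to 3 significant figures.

4.02 kN/m

Rearranging: k = 2U/x².
U = 59.9 J; x = 6.80 in = 0.1727 m.
k = 4016 N/m
4016 N/m × (1 kN/m / 1000 N/m) = 4.016 kN/m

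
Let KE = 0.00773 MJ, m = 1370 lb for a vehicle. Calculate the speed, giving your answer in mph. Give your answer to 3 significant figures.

11.2 mph

Rearranging KE = ½mv² for v: v = √(2·KE/m).
KE = 0.00773 MJ = 7730 J; m = 1370 lb = 621.4 kg.
v = 4.988 m/s
4.988 m/s × (1 mph / 0.4470 m/s) = 11.16 mph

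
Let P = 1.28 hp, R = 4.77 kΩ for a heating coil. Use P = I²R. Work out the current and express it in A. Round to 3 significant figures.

0.447 A

Solving P = I²R for I: I = √(P/R).
P = 1.28 hp = 954.5 W; R = 4.77 kΩ = 4770 Ω.
I = 0.4473 A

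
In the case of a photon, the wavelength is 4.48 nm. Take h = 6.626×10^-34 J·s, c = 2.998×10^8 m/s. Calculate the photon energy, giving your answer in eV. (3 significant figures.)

Directly: E = hc/λ.
λ = 4.48 nm = 4.480×10^-9 m; h = 6.626×10^-34 J·s; c = 2.998×10^8 m/s.
E = 4.434×10^-17 J
4.434×10^-17 J × (1 eV / 1.602×10^-19 J) = 276.8 eV

277 eV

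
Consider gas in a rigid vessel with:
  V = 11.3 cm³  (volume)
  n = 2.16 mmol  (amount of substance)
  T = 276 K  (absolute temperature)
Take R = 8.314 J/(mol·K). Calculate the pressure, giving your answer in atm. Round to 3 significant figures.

From the ideal-gas law: P = nRT/V.
V = 11.3 cm³ = 1.130×10^-5 m³; n = 2.16 mmol = 0.002160 mol; T = 276 K; R = 8.314 J/(mol·K).
P = 4.386×10^5 Pa  (the unit combination reduces to kg/(m·s²) = Pa)
4.386×10^5 Pa × (1 atm / 1.013×10^5 Pa) = 4.329 atm

4.33 atm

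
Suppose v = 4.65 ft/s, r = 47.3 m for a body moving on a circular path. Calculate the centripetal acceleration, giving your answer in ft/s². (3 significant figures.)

0.139 ft/s²

Directly: a = v²/r.
v = 4.65 ft/s = 1.417 m/s; r = 47.3 m.
a = 0.04247 m/s²
0.04247 m/s² × (1 ft/s² / 0.3048 m/s²) = 0.1393 ft/s²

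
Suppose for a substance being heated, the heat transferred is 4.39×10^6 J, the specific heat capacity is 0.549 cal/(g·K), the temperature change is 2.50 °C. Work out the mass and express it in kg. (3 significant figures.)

Solving Q = m·c·ΔT for m: m = Q/(c·ΔT).
Q = 4.39×10^6 J; c = 0.549 cal/(g·K) = 2297 J/(kg·K); ΔT = 2.50 °C = 2.500 K.
m = 764.5 kg

764 kg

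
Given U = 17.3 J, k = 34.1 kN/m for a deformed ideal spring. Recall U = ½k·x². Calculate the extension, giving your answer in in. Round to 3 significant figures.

1.25 in

Rearranging: x = √(2U/k).
U = 17.3 J; k = 34.1 kN/m = 34100 N/m.
x = 0.03185 m
0.03185 m × (1 in / 0.02540 m) = 1.254 in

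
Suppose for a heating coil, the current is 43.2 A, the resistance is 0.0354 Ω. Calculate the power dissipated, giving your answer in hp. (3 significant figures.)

0.0886 hp

P is given directly by: P = I²R.
I = 43.2 A; R = 0.0354 Ω.
P = 66.06 W  (the unit combination reduces to kg·m²/s³ = W)
66.06 W × (1 hp / 745.7 W) = 0.08859 hp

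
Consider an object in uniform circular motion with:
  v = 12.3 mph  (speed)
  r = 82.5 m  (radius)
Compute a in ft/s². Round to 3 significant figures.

Directly: a = v²/r.
v = 12.3 mph = 5.499 m/s; r = 82.5 m.
a = 0.3665 m/s²
0.3665 m/s² × (1 ft/s² / 0.3048 m/s²) = 1.202 ft/s²

1.20 ft/s²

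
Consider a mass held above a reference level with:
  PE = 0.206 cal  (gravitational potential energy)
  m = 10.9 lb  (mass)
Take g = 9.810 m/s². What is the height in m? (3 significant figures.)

0.0178 m

Solving PE = m·g·h for h: h = PE/(m·g).
PE = 0.206 cal = 0.8619 J; m = 10.9 lb = 4.944 kg; g = 9.810 m/s².
h = 0.01777 m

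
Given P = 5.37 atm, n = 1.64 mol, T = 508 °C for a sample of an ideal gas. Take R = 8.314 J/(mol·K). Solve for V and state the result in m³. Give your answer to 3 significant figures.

From the ideal-gas law: V = nRT/P.
P = 5.37 atm = 5.441×10^5 Pa; n = 1.64 mol; T = 508 °C = 781.1 K; R = 8.314 J/(mol·K).
V = 0.01957 m³

0.0196 m³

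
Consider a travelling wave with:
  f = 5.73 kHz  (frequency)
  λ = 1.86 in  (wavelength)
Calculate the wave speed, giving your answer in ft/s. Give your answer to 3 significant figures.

Directly: v = fλ.
f = 5.73 kHz = 5730 Hz; λ = 1.86 in = 0.04724 m.
v = 270.7 m/s
270.7 m/s × (1 ft/s / 0.3048 m/s) = 888.1 ft/s

888 ft/s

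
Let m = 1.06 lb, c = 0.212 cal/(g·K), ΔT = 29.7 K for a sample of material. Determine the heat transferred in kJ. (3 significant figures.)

Q is given directly by: Q = mcΔT.
m = 1.06 lb = 0.4808 kg; c = 0.212 cal/(g·K) = 887.0 J/(kg·K); ΔT = 29.7 K.
Q = 12666 J  (the unit combination reduces to kg·m²/s² = J)
12666 J × (1 kJ / 1000 J) = 12.67 kJ

12.7 kJ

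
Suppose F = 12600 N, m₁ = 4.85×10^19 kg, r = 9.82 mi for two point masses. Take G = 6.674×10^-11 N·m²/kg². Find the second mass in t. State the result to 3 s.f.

0.972 t

Rearranging: m₂ = F·r²/(G·m₁).
F = 12600 N; m₁ = 4.85×10^19 kg; r = 9.82 mi = 15804 m; G = 6.674×10^-11 N·m²/kg².
m₂ = 972.2 kg
972.2 kg × (1 t / 1000 kg) = 0.9722 t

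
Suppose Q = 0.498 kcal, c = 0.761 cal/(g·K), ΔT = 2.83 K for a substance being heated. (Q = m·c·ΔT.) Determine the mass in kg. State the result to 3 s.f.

0.231 kg

Solving Q = m·c·ΔT for m: m = Q/(c·ΔT).
Q = 0.498 kcal = 2084 J; c = 0.761 cal/(g·K) = 3184 J/(kg·K); ΔT = 2.83 K.
m = 0.2312 kg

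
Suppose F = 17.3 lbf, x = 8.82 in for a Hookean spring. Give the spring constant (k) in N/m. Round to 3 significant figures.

Solving F = k·x for k: k = F/x.
F = 17.3 lbf = 76.95 N; x = 8.82 in = 0.2240 m.
k = 343.5 N/m

344 N/m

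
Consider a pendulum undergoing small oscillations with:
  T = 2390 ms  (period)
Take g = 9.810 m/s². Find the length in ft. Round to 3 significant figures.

4.66 ft

Rearranging T = 2π√(L/g) for L: L = g·(T/2π)².
T = 2390 ms = 2.390 s; g = 9.810 m/s².
L = 1.419 m
1.419 m × (1 ft / 0.3048 m) = 4.657 ft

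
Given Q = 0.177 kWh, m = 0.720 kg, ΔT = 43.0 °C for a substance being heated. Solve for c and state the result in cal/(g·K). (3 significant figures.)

Rearranging Q = m·c·ΔT for c: c = Q/(m·ΔT).
Q = 0.177 kWh = 6.372×10^5 J; m = 0.720 kg; ΔT = 43.0 °C = 43.00 K.
c = 20581 J/(kg·K)
20581 J/(kg·K) × (1 cal/(g·K) / 4184 J/(kg·K)) = 4.919 cal/(g·K)

4.92 cal/(g·K)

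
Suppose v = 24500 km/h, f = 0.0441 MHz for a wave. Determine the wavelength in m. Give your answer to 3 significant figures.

Rearranging v = f·λ for λ: λ = v/f.
v = 24500 km/h = 6806 m/s; f = 0.0441 MHz = 44100 Hz.
λ = 0.1543 m

0.154 m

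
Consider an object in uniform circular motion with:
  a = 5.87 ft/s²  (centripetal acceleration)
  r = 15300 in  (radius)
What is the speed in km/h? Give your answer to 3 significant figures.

Solving a = v²/r for v: v = √(a·r).
a = 5.87 ft/s² = 1.789 m/s²; r = 15300 in = 388.6 m.
v = 26.37 m/s
26.37 m/s × (1 km/h / 0.2778 m/s) = 94.93 km/h

94.9 km/h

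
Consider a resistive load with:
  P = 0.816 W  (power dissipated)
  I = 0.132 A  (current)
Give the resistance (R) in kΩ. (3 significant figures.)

Rearranging P = I²R for R: R = P/I².
P = 0.816 W; I = 0.132 A.
R = 46.83 Ω
46.83 Ω × (1 kΩ / 1000 Ω) = 0.04683 kΩ

0.0468 kΩ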